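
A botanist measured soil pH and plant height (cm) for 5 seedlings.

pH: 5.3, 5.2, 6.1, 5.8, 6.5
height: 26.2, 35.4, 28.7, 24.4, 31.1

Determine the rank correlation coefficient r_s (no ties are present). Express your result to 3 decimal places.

-0.100

Rank pH: 2, 1, 4, 3, 5
Rank height: 2, 5, 3, 1, 4
d = rank(pH) − rank(height): 0, -4, 1, 2, 1; Σd² = 22
ρ = 1 − 6Σd² / [n(n²−1)] = 1 − 6×22 / (5×24) = 1 − 132/120 ≈ -0.100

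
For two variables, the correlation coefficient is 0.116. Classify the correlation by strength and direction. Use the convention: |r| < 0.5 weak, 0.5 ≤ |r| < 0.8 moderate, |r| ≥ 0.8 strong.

weak positive

r = 0.116 > 0 so the relationship is positive.
|r| = 0.116, which falls in the weak range.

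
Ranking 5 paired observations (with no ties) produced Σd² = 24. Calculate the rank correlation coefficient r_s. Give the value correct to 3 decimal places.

-0.200

ρ = 1 − 6Σd² / [n(n²−1)] = 1 − 6×24 / (5×24)
  = 1 − 144/120 = 1 − 1.2000 ≈ -0.200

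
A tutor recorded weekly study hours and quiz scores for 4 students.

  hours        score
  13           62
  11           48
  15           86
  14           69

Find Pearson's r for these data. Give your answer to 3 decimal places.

0.973

n = 4, Σx = 53, Σy = 265, Σx² = 711, Σy² = 18305, Σxy = 3590
nΣxy − ΣxΣy = 14360 − 14045 = 315
nΣx² − (Σx)² = 2844 − 2809 = 35; nΣy² − (Σy)² = 73220 − 70225 = 2995
r = 315 / √(35 × 2995) = 315 / 323.7669 ≈ 0.973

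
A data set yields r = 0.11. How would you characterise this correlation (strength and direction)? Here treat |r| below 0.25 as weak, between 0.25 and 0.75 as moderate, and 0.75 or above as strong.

r = 0.11 > 0 so the relationship is positive.
|r| = 0.11, which falls in the weak range.

weak positive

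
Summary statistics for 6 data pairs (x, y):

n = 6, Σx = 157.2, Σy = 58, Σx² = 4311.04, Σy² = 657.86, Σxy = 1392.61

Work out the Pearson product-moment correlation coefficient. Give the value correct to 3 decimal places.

r = (nΣxy − ΣxΣy) / √[(nΣx² − (Σx)²)(nΣy² − (Σy)²)]
Numerator: 6×1392.61 − 157.2×58 = -761.94
Denominator: √[(25866.24 − 24711.84)(3947.16 − 3364)] = √[1154.4 × 583.16] = 820.4876
r = -761.94 / 820.4876 ≈ -0.929

-0.929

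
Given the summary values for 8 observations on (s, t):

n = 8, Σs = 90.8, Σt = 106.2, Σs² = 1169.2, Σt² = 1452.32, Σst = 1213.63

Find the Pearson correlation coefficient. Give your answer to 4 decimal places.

r = (nΣst − ΣsΣt) / √[(nΣs² − (Σs)²)(nΣt² − (Σt)²)]
Numerator: 8×1213.63 − 90.8×106.2 = 66.08
Denominator: √[(9353.6 − 8244.64)(11618.56 − 11278.44)] = √[1108.96 × 340.12] = 614.1494
r = 66.08 / 614.1494 ≈ 0.1076

0.1076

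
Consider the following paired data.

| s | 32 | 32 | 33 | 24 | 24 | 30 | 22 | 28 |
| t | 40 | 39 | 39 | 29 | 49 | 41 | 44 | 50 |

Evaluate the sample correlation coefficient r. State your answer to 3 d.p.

n = 8, Σs = 225, Σt = 331, Σs² = 6457, Σt² = 14001, Σst = 9285
nΣst − ΣsΣt = 74280 − 74475 = -195
nΣs² − (Σs)² = 51656 − 50625 = 1031; nΣt² − (Σt)² = 112008 − 109561 = 2447
r = -195 / √(1031 × 2447) = -195 / 1588.3504 ≈ -0.123

-0.123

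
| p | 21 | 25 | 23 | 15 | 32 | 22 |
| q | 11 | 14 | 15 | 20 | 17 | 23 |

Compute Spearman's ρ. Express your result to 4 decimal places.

-0.1429

Rank p: 2, 5, 4, 1, 6, 3
Rank q: 1, 2, 3, 5, 4, 6
d = rank(p) − rank(q): 1, 3, 1, -4, 2, -3; Σd² = 40
ρ = 1 − 6Σd² / [n(n²−1)] = 1 − 6×40 / (6×35) = 1 − 240/210 ≈ -0.1429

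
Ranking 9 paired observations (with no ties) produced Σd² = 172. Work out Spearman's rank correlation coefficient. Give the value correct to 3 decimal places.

ρ = 1 − 6Σd² / [n(n²−1)] = 1 − 6×172 / (9×80)
  = 1 − 1032/720 = 1 − 1.4333 ≈ -0.433

-0.433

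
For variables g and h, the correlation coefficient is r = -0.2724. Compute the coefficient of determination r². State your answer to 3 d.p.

0.074

r² = (-0.2724)² = 0.074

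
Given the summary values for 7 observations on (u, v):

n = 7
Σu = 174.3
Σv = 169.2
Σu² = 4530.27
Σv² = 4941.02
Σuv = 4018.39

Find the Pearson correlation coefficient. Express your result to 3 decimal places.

r = (nΣuv − ΣuΣv) / √[(nΣu² − (Σu)²)(nΣv² − (Σv)²)]
Numerator: 7×4018.39 − 174.3×169.2 = -1362.83
Denominator: √[(31711.89 − 30380.49)(34587.14 − 28628.64)] = √[1331.4 × 5958.5] = 2816.5843
r = -1362.83 / 2816.5843 ≈ -0.484

-0.484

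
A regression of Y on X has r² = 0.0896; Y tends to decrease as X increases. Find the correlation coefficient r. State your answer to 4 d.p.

-0.2993

|r| = √0.0896 = 0.2993
The association is negative, so r = −0.2993.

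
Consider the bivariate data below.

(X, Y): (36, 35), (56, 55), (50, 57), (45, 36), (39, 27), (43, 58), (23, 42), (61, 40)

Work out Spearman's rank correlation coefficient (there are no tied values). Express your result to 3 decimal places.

Rank X: 2, 7, 6, 5, 3, 4, 1, 8
Rank Y: 2, 6, 7, 3, 1, 8, 5, 4
d = rank(X) − rank(Y): 0, 1, -1, 2, 2, -4, -4, 4; Σd² = 58
ρ = 1 − 6Σd² / [n(n²−1)] = 1 − 6×58 / (8×63) = 1 − 348/504 ≈ 0.310

0.310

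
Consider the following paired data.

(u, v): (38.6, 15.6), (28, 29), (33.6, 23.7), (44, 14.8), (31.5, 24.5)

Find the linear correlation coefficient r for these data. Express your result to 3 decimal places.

n = 5, Σu = 175.7, Σv = 107.6, Σu² = 6331.17, Σv² = 2465.34, Σuv = 3633.43
nΣuv − ΣuΣv = 18167.15 − 18905.32 = -738.17
nΣu² − (Σu)² = 31655.85 − 30870.49 = 785.36; nΣv² − (Σv)² = 12326.7 − 11577.76 = 748.94
r = -738.17 / √(785.36 × 748.94) = -738.17 / 766.9338 ≈ -0.962

-0.962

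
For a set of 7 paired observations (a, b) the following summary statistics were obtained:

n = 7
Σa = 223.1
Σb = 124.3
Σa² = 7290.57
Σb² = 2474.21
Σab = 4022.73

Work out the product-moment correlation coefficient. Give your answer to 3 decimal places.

r = (nΣab − ΣaΣb) / √[(nΣa² − (Σa)²)(nΣb² − (Σb)²)]
Numerator: 7×4022.73 − 223.1×124.3 = 427.78
Denominator: √[(51033.99 − 49773.61)(17319.47 − 15450.49)] = √[1260.38 × 1868.98] = 1534.8046
r = 427.78 / 1534.8046 ≈ 0.279

0.279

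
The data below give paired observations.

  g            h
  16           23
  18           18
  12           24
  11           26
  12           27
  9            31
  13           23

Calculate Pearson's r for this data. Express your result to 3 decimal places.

n = 7, Σg = 91, Σh = 172, Σg² = 1239, Σh² = 4324, Σgh = 2168
nΣgh − ΣgΣh = 15176 − 15652 = -476
nΣg² − (Σg)² = 8673 − 8281 = 392; nΣh² − (Σh)² = 30268 − 29584 = 684
r = -476 / √(392 × 684) = -476 / 517.8108 ≈ -0.919

-0.919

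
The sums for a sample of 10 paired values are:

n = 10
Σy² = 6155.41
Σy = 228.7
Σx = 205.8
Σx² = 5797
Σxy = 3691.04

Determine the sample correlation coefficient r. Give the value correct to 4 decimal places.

-0.8450

r = (nΣxy − ΣxΣy) / √[(nΣx² − (Σx)²)(nΣy² − (Σy)²)]
Numerator: 10×3691.04 − 205.8×228.7 = -10156.06
Denominator: √[(57970 − 42353.64)(61554.1 − 52303.69)] = √[15616.36 × 9250.41] = 12019.0571
r = -10156.06 / 12019.0571 ≈ -0.8450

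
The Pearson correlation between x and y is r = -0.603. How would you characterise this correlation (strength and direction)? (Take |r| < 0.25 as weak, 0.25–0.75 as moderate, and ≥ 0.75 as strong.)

r = -0.603 < 0 so the relationship is negative.
|r| = 0.603, which falls in the moderate range.

moderate negative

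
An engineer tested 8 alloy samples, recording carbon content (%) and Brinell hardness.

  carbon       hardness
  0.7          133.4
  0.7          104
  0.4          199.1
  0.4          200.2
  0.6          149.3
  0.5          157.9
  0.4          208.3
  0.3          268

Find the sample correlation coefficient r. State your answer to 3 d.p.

n = 8, Σx = 4, Σy = 1420.2, Σx² = 2.16, Σy² = 270768.2, Σxy = 658.15
nΣxy − ΣxΣy = 5265.2 − 5680.8 = -415.6
nΣx² − (Σx)² = 17.28 − 16 = 1.28; nΣy² − (Σy)² = 2166145.6 − 2016968.04 = 149177.56
r = -415.6 / √(1.28 × 149177.56) = -415.6 / 436.9751 ≈ -0.951

-0.951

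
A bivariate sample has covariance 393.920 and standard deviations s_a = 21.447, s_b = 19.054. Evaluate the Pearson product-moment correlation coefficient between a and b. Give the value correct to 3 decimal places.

0.964

r = Cov(a,b) / (s_a · s_b) = 393.920 / (21.447 × 19.054)
  = 393.920 / 408.6511 ≈ 0.964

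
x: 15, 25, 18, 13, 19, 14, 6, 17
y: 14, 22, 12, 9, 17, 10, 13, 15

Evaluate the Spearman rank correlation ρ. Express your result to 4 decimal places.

Rank x: 4, 8, 6, 2, 7, 3, 1, 5
Rank y: 5, 8, 3, 1, 7, 2, 4, 6
d = rank(x) − rank(y): -1, 0, 3, 1, 0, 1, -3, -1; Σd² = 22
ρ = 1 − 6Σd² / [n(n²−1)] = 1 − 6×22 / (8×63) = 1 − 132/504 ≈ 0.7381

0.7381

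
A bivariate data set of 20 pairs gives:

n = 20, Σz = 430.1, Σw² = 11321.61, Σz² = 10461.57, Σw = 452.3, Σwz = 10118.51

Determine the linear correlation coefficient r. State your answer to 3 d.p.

0.340

r = (nΣwz − ΣwΣz) / √[(nΣw² − (Σw)²)(nΣz² − (Σz)²)]
Numerator: 20×10118.51 − 452.3×430.1 = 7835.97
Denominator: √[(226432.2 − 204575.29)(209231.4 − 184986.01)] = √[21856.91 × 24245.39] = 23020.1935
r = 7835.97 / 23020.1935 ≈ 0.340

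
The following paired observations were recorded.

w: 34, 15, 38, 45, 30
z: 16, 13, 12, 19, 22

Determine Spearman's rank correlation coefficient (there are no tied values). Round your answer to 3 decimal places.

0.000

Rank w: 3, 1, 4, 5, 2
Rank z: 3, 2, 1, 4, 5
d = rank(w) − rank(z): 0, -1, 3, 1, -3; Σd² = 20
ρ = 1 − 6Σd² / [n(n²−1)] = 1 − 6×20 / (5×24) = 1 − 120/120 ≈ 0.000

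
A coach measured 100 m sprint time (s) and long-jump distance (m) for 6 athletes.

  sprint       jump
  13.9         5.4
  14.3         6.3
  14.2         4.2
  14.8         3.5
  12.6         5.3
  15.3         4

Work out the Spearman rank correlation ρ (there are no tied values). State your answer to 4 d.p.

-0.5429

Rank sprint: 2, 4, 3, 5, 1, 6
Rank jump: 5, 6, 3, 1, 4, 2
d = rank(sprint) − rank(jump): -3, -2, 0, 4, -3, 4; Σd² = 54
ρ = 1 − 6Σd² / [n(n²−1)] = 1 − 6×54 / (6×35) = 1 − 324/210 ≈ -0.5429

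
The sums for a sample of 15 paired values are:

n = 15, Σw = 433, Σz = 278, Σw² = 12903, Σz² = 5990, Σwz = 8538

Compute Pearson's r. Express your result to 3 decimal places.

r = (nΣwz − ΣwΣz) / √[(nΣw² − (Σw)²)(nΣz² − (Σz)²)]
Numerator: 15×8538 − 433×278 = 7696
Denominator: √[(193545 − 187489)(89850 − 77284)] = √[6056 × 12566] = 8723.5140
r = 7696 / 8723.5140 ≈ 0.882

0.882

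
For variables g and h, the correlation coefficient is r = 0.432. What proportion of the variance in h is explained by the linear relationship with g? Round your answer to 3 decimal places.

0.187

r² = (0.432)² = 0.187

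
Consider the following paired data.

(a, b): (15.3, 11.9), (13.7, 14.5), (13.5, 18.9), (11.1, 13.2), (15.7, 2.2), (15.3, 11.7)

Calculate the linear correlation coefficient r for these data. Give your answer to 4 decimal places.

n = 6, Σa = 84.6, Σb = 72.4, Σa² = 1207.82, Σb² = 1025.04, Σab = 995.94
nΣab − ΣaΣb = 5975.64 − 6125.04 = -149.4
nΣa² − (Σa)² = 7246.92 − 7157.16 = 89.76; nΣb² − (Σb)² = 6150.24 − 5241.76 = 908.48
r = -149.4 / √(89.76 × 908.48) = -149.4 / 285.5611 ≈ -0.5232

-0.5232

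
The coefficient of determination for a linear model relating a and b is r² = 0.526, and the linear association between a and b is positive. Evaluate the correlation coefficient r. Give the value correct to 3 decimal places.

0.725

|r| = √0.526 = 0.725
The association is positive, so r = 0.725.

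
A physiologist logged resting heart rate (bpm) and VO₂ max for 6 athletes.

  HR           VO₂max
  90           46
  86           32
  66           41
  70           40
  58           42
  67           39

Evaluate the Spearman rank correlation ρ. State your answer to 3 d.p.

-0.086

Rank HR: 6, 5, 2, 4, 1, 3
Rank VO₂max: 6, 1, 4, 3, 5, 2
d = rank(HR) − rank(VO₂max): 0, 4, -2, 1, -4, 1; Σd² = 38
ρ = 1 − 6Σd² / [n(n²−1)] = 1 − 6×38 / (6×35) = 1 − 228/210 ≈ -0.086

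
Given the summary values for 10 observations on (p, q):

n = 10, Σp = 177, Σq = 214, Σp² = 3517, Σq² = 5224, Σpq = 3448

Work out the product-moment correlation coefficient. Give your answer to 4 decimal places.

-0.6830

r = (nΣpq − ΣpΣq) / √[(nΣp² − (Σp)²)(nΣq² − (Σq)²)]
Numerator: 10×3448 − 177×214 = -3398
Denominator: √[(35170 − 31329)(52240 − 45796)] = √[3841 × 6444] = 4975.0783
r = -3398 / 4975.0783 ≈ -0.6830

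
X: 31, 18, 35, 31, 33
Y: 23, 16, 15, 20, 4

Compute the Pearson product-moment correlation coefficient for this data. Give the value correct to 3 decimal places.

-0.159

n = 5, ΣX = 148, ΣY = 78, ΣX² = 4560, ΣY² = 1426, ΣXY = 2278
nΣXY − ΣXΣY = 11390 − 11544 = -154
nΣX² − (ΣX)² = 22800 − 21904 = 896; nΣY² − (ΣY)² = 7130 − 6084 = 1046
r = -154 / √(896 × 1046) = -154 / 968.0992 ≈ -0.159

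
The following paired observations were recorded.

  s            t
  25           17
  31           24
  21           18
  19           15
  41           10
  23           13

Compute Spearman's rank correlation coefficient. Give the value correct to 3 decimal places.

Rank s: 4, 5, 2, 1, 6, 3
Rank t: 4, 6, 5, 3, 1, 2
d = rank(s) − rank(t): 0, -1, -3, -2, 5, 1; Σd² = 40
ρ = 1 − 6Σd² / [n(n²−1)] = 1 − 6×40 / (6×35) = 1 − 240/210 ≈ -0.143

-0.143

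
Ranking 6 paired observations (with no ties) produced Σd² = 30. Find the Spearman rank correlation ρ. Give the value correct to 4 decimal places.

0.1429

ρ = 1 − 6Σd² / [n(n²−1)] = 1 − 6×30 / (6×35)
  = 1 − 180/210 = 1 − 0.85714 ≈ 0.1429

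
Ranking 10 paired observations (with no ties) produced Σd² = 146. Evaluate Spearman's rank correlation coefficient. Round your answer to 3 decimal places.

0.115

ρ = 1 − 6Σd² / [n(n²−1)] = 1 − 6×146 / (10×99)
  = 1 − 876/990 = 1 − 0.8848 ≈ 0.115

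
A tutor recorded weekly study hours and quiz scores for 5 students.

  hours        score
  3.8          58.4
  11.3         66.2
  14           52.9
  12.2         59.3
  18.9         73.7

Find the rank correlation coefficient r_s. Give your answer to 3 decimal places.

0.300

Rank hours: 1, 2, 4, 3, 5
Rank score: 2, 4, 1, 3, 5
d = rank(hours) − rank(score): -1, -2, 3, 0, 0; Σd² = 14
ρ = 1 − 6Σd² / [n(n²−1)] = 1 − 6×14 / (5×24) = 1 − 84/120 ≈ 0.300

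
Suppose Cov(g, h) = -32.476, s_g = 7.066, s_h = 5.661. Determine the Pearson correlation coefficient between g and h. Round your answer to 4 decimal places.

-0.8119

r = Cov(g,h) / (s_g · s_h) = -32.476 / (7.066 × 5.661)
  = -32.476 / 40.0006 ≈ -0.8119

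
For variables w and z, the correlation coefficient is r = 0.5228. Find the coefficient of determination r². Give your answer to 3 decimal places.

r² = (0.5228)² = 0.273

0.273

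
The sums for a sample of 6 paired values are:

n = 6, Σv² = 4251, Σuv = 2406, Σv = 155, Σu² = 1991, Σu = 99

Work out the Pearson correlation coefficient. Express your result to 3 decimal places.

r = (nΣuv − ΣuΣv) / √[(nΣu² − (Σu)²)(nΣv² − (Σv)²)]
Numerator: 6×2406 − 99×155 = -909
Denominator: √[(11946 − 9801)(25506 − 24025)] = √[2145 × 1481] = 1782.3426
r = -909 / 1782.3426 ≈ -0.510

-0.510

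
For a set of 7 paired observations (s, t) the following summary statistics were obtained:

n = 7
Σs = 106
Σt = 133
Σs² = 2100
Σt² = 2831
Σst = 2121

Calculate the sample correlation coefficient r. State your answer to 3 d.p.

r = (nΣst − ΣsΣt) / √[(nΣs² − (Σs)²)(nΣt² − (Σt)²)]
Numerator: 7×2121 − 106×133 = 749
Denominator: √[(14700 − 11236)(19817 − 17689)] = √[3464 × 2128] = 2715.0308
r = 749 / 2715.0308 ≈ 0.276

0.276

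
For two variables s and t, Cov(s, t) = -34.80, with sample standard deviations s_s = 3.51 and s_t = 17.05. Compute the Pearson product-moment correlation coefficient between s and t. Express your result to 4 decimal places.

-0.5815

r = Cov(s,t) / (s_s · s_t) = -34.80 / (3.51 × 17.05)
  = -34.80 / 59.8455 ≈ -0.5815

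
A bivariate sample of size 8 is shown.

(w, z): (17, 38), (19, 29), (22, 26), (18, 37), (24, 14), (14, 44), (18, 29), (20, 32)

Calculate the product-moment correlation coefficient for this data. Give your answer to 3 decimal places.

-0.933

n = 8, Σw = 152, Σz = 249, Σw² = 2954, Σz² = 8327, Σwz = 4549
nΣwz − ΣwΣz = 36392 − 37848 = -1456
nΣw² − (Σw)² = 23632 − 23104 = 528; nΣz² − (Σz)² = 66616 − 62001 = 4615
r = -1456 / √(528 × 4615) = -1456 / 1560.9997 ≈ -0.933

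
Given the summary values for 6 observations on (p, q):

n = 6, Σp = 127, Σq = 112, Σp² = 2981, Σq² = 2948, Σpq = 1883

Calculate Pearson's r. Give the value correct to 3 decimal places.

r = (nΣpq − ΣpΣq) / √[(nΣp² − (Σp)²)(nΣq² − (Σq)²)]
Numerator: 6×1883 − 127×112 = -2926
Denominator: √[(17886 − 16129)(17688 − 12544)] = √[1757 × 5144] = 3006.3280
r = -2926 / 3006.3280 ≈ -0.973

-0.973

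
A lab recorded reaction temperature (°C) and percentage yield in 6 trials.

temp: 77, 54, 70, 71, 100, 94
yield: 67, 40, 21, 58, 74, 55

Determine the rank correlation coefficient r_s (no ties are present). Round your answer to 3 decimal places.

Rank temp: 4, 1, 2, 3, 6, 5
Rank yield: 5, 2, 1, 4, 6, 3
d = rank(temp) − rank(yield): -1, -1, 1, -1, 0, 2; Σd² = 8
ρ = 1 − 6Σd² / [n(n²−1)] = 1 − 6×8 / (6×35) = 1 − 48/210 ≈ 0.771

0.771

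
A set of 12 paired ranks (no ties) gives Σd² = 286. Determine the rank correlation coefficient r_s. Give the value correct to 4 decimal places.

ρ = 1 − 6Σd² / [n(n²−1)] = 1 − 6×286 / (12×143)
  = 1 − 1716/1716 = 1 − 1.00000 ≈ 0.0000

0.0000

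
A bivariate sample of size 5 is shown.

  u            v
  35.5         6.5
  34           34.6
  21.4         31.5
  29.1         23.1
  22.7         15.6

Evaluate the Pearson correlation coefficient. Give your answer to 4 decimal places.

-0.2338

n = 5, Σu = 142.7, Σv = 111.3, Σu² = 4236.31, Σv² = 3008.63, Σuv = 3107.58
nΣuv − ΣuΣv = 15537.9 − 15882.51 = -344.61
nΣu² − (Σu)² = 21181.55 − 20363.29 = 818.26; nΣv² − (Σv)² = 15043.15 − 12387.69 = 2655.46
r = -344.61 / √(818.26 × 2655.46) = -344.61 / 1474.0613 ≈ -0.2338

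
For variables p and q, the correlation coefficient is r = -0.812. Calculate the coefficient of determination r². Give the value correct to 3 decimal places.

r² = (-0.812)² = 0.659

0.659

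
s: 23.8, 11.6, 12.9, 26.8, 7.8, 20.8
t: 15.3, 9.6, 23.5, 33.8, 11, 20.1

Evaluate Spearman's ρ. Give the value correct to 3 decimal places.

0.714

Rank s: 5, 2, 3, 6, 1, 4
Rank t: 3, 1, 5, 6, 2, 4
d = rank(s) − rank(t): 2, 1, -2, 0, -1, 0; Σd² = 10
ρ = 1 − 6Σd² / [n(n²−1)] = 1 − 6×10 / (6×35) = 1 − 60/210 ≈ 0.714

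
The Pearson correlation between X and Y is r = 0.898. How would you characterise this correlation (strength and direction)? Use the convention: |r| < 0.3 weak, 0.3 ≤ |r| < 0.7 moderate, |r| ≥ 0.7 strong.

strong positive

r = 0.898 > 0 so the relationship is positive.
|r| = 0.898, which falls in the strong range.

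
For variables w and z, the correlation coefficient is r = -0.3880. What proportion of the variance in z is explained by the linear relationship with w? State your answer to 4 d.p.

0.1505

r² = (-0.3880)² = 0.1505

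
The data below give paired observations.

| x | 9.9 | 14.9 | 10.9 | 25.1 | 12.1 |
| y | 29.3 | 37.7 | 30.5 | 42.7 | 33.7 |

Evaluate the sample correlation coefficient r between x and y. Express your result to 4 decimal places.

n = 5, Σx = 72.9, Σy = 173.9, Σx² = 1215.25, Σy² = 6169.01, Σxy = 2663.79
nΣxy − ΣxΣy = 13318.95 − 12677.31 = 641.64
nΣx² − (Σx)² = 6076.25 − 5314.41 = 761.84; nΣy² − (Σy)² = 30845.05 − 30241.21 = 603.84
r = 641.64 / √(761.84 × 603.84) = 641.64 / 678.2547 ≈ 0.9460

0.9460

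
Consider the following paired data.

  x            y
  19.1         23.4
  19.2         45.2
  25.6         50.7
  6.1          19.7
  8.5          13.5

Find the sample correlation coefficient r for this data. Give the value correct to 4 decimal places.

0.8461

n = 5, Σx = 78.5, Σy = 152.5, Σx² = 1498.27, Σy² = 5731.43, Σxy = 2847.62
nΣxy − ΣxΣy = 14238.1 − 11971.25 = 2266.85
nΣx² − (Σx)² = 7491.35 − 6162.25 = 1329.1; nΣy² − (Σy)² = 28657.15 − 23256.25 = 5400.9
r = 2266.85 / √(1329.1 × 5400.9) = 2266.85 / 2679.2417 ≈ 0.8461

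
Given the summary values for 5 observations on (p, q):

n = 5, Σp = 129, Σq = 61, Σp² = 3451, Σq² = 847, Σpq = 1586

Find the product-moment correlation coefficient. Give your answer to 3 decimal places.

r = (nΣpq − ΣpΣq) / √[(nΣp² − (Σp)²)(nΣq² − (Σq)²)]
Numerator: 5×1586 − 129×61 = 61
Denominator: √[(17255 − 16641)(4235 − 3721)] = √[614 × 514] = 561.7793
r = 61 / 561.7793 ≈ 0.109

0.109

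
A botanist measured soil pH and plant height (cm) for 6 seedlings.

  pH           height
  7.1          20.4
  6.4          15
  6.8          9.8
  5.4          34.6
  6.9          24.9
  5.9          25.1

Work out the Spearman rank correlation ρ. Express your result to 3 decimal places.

Rank pH: 6, 3, 4, 1, 5, 2
Rank height: 3, 2, 1, 6, 4, 5
d = rank(pH) − rank(height): 3, 1, 3, -5, 1, -3; Σd² = 54
ρ = 1 − 6Σd² / [n(n²−1)] = 1 − 6×54 / (6×35) = 1 − 324/210 ≈ -0.543

-0.543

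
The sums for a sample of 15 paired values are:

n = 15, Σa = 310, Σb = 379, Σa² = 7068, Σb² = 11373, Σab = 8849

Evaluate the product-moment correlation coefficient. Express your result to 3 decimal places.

0.932

r = (nΣab − ΣaΣb) / √[(nΣa² − (Σa)²)(nΣb² − (Σb)²)]
Numerator: 15×8849 − 310×379 = 15245
Denominator: √[(106020 − 96100)(170595 − 143641)] = √[9920 × 26954] = 16351.8708
r = 15245 / 16351.8708 ≈ 0.932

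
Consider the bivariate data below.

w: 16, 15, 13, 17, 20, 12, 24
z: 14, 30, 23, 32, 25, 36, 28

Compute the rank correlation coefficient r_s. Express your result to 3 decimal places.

Rank w: 4, 3, 2, 5, 6, 1, 7
Rank z: 1, 5, 2, 6, 3, 7, 4
d = rank(w) − rank(z): 3, -2, 0, -1, 3, -6, 3; Σd² = 68
ρ = 1 − 6Σd² / [n(n²−1)] = 1 − 6×68 / (7×48) = 1 − 408/336 ≈ -0.214

-0.214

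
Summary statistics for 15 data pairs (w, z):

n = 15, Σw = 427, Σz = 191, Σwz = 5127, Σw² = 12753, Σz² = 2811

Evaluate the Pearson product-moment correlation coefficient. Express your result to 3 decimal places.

r = (nΣwz − ΣwΣz) / √[(nΣw² − (Σw)²)(nΣz² − (Σz)²)]
Numerator: 15×5127 − 427×191 = -4652
Denominator: √[(191295 − 182329)(42165 − 36481)] = √[8966 × 5684] = 7138.8195
r = -4652 / 7138.8195 ≈ -0.652

-0.652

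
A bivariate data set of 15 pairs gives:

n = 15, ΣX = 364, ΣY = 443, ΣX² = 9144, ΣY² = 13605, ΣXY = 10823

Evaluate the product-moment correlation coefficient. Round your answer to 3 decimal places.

r = (nΣXY − ΣXΣY) / √[(nΣX² − (ΣX)²)(nΣY² − (ΣY)²)]
Numerator: 15×10823 − 364×443 = 1093
Denominator: √[(137160 − 132496)(204075 − 196249)] = √[4664 × 7826] = 6041.5614
r = 1093 / 6041.5614 ≈ 0.181

0.181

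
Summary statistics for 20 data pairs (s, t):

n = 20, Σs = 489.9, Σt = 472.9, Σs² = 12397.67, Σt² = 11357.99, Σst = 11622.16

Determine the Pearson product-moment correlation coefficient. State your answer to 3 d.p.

r = (nΣst − ΣsΣt) / √[(nΣs² − (Σs)²)(nΣt² − (Σt)²)]
Numerator: 20×11622.16 − 489.9×472.9 = 769.49
Denominator: √[(247953.4 − 240002.01)(227159.8 − 223634.41)] = √[7951.39 × 3525.39] = 5294.5019
r = 769.49 / 5294.5019 ≈ 0.145

0.145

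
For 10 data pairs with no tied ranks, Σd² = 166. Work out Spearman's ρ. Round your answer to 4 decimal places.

ρ = 1 − 6Σd² / [n(n²−1)] = 1 − 6×166 / (10×99)
  = 1 − 996/990 = 1 − 1.00606 ≈ -0.0061

-0.0061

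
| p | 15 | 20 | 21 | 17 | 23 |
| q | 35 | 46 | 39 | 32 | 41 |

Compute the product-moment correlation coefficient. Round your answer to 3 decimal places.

0.657

n = 5, Σp = 96, Σq = 193, Σp² = 1884, Σq² = 7567, Σpq = 3751
nΣpq − ΣpΣq = 18755 − 18528 = 227
nΣp² − (Σp)² = 9420 − 9216 = 204; nΣq² − (Σq)² = 37835 − 37249 = 586
r = 227 / √(204 × 586) = 227 / 345.7514 ≈ 0.657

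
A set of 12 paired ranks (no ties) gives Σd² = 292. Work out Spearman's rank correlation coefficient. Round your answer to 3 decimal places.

ρ = 1 − 6Σd² / [n(n²−1)] = 1 − 6×292 / (12×143)
  = 1 − 1752/1716 = 1 − 1.0210 ≈ -0.021

-0.021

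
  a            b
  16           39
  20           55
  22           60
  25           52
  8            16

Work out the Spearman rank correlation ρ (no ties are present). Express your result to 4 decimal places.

0.7000

Rank a: 2, 3, 4, 5, 1
Rank b: 2, 4, 5, 3, 1
d = rank(a) − rank(b): 0, -1, -1, 2, 0; Σd² = 6
ρ = 1 − 6Σd² / [n(n²−1)] = 1 − 6×6 / (5×24) = 1 − 36/120 ≈ 0.7000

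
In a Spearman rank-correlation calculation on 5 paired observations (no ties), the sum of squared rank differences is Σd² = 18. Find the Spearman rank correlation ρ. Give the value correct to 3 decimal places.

0.100

ρ = 1 − 6Σd² / [n(n²−1)] = 1 − 6×18 / (5×24)
  = 1 − 108/120 = 1 − 0.9000 ≈ 0.100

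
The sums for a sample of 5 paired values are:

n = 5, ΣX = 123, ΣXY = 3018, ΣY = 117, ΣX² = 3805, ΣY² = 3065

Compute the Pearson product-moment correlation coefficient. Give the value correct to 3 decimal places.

0.277

r = (nΣXY − ΣXΣY) / √[(nΣX² − (ΣX)²)(nΣY² − (ΣY)²)]
Numerator: 5×3018 − 123×117 = 699
Denominator: √[(19025 − 15129)(15325 − 13689)] = √[3896 × 1636] = 2524.6497
r = 699 / 2524.6497 ≈ 0.277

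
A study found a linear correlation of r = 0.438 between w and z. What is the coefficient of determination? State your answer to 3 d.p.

0.192

r² = (0.438)² = 0.192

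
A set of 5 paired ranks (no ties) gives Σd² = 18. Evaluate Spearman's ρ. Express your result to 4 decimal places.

ρ = 1 − 6Σd² / [n(n²−1)] = 1 − 6×18 / (5×24)
  = 1 − 108/120 = 1 − 0.90000 ≈ 0.1000

0.1000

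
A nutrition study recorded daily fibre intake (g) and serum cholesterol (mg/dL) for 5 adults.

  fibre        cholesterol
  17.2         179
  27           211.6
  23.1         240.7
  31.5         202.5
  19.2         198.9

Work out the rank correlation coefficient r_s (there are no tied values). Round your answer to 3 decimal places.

0.600

Rank fibre: 1, 4, 3, 5, 2
Rank cholesterol: 1, 4, 5, 3, 2
d = rank(fibre) − rank(cholesterol): 0, 0, -2, 2, 0; Σd² = 8
ρ = 1 − 6Σd² / [n(n²−1)] = 1 − 6×8 / (5×24) = 1 − 48/120 ≈ 0.600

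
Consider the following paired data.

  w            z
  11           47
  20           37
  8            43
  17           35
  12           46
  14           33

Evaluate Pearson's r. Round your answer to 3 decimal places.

-0.651

n = 6, Σw = 82, Σz = 241, Σw² = 1214, Σz² = 9857, Σwz = 3210
nΣwz − ΣwΣz = 19260 − 19762 = -502
nΣw² − (Σw)² = 7284 − 6724 = 560; nΣz² − (Σz)² = 59142 − 58081 = 1061
r = -502 / √(560 × 1061) = -502 / 770.8177 ≈ -0.651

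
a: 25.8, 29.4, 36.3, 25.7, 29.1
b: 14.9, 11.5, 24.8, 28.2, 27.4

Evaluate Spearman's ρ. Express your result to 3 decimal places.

Rank a: 2, 4, 5, 1, 3
Rank b: 2, 1, 3, 5, 4
d = rank(a) − rank(b): 0, 3, 2, -4, -1; Σd² = 30
ρ = 1 − 6Σd² / [n(n²−1)] = 1 − 6×30 / (5×24) = 1 − 180/120 ≈ -0.500

-0.500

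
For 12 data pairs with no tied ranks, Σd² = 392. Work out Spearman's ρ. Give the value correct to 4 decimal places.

ρ = 1 − 6Σd² / [n(n²−1)] = 1 − 6×392 / (12×143)
  = 1 − 2352/1716 = 1 − 1.37063 ≈ -0.3706

-0.3706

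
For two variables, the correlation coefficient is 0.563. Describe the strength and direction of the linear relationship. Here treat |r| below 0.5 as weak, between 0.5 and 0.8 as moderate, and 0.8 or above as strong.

r = 0.563 > 0 so the relationship is positive.
|r| = 0.563, which falls in the moderate range.

moderate positive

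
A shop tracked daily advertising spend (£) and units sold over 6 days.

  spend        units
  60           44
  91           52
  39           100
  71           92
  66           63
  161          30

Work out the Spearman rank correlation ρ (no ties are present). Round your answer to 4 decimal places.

-0.6000

Rank spend: 2, 5, 1, 4, 3, 6
Rank units: 2, 3, 6, 5, 4, 1
d = rank(spend) − rank(units): 0, 2, -5, -1, -1, 5; Σd² = 56
ρ = 1 − 6Σd² / [n(n²−1)] = 1 − 6×56 / (6×35) = 1 − 336/210 ≈ -0.6000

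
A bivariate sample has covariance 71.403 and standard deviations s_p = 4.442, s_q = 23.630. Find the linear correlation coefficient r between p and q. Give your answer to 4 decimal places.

r = Cov(p,q) / (s_p · s_q) = 71.403 / (4.442 × 23.630)
  = 71.403 / 104.9645 ≈ 0.6803

0.6803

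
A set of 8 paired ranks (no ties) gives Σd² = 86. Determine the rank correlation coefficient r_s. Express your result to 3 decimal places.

-0.024

ρ = 1 − 6Σd² / [n(n²−1)] = 1 − 6×86 / (8×63)
  = 1 − 516/504 = 1 − 1.0238 ≈ -0.024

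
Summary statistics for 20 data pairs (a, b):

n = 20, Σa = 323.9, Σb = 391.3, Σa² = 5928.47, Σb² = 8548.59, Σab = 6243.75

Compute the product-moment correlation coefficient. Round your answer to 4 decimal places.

-0.1196

r = (nΣab − ΣaΣb) / √[(nΣa² − (Σa)²)(nΣb² − (Σb)²)]
Numerator: 20×6243.75 − 323.9×391.3 = -1867.07
Denominator: √[(118569.4 − 104911.21)(170971.8 − 153115.69)] = √[13658.19 × 17856.11] = 15616.7264
r = -1867.07 / 15616.7264 ≈ -0.1196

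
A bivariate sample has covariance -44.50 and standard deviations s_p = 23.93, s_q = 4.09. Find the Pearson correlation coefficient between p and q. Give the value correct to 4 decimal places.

r = Cov(p,q) / (s_p · s_q) = -44.50 / (23.93 × 4.09)
  = -44.50 / 97.8737 ≈ -0.4547

-0.4547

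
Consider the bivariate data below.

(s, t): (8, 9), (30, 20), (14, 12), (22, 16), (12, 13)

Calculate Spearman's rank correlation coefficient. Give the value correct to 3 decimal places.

0.900

Rank s: 1, 5, 3, 4, 2
Rank t: 1, 5, 2, 4, 3
d = rank(s) − rank(t): 0, 0, 1, 0, -1; Σd² = 2
ρ = 1 − 6Σd² / [n(n²−1)] = 1 − 6×2 / (5×24) = 1 − 12/120 ≈ 0.900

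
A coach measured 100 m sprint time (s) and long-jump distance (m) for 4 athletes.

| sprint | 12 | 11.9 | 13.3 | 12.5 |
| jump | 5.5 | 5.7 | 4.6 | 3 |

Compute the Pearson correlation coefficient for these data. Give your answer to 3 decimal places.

-0.457

n = 4, Σx = 49.7, Σy = 18.8, Σx² = 618.75, Σy² = 92.9, Σxy = 232.51
nΣxy − ΣxΣy = 930.04 − 934.36 = -4.32
nΣx² − (Σx)² = 2475 − 2470.09 = 4.91; nΣy² − (Σy)² = 371.6 − 353.44 = 18.16
r = -4.32 / √(4.91 × 18.16) = -4.32 / 9.4428 ≈ -0.457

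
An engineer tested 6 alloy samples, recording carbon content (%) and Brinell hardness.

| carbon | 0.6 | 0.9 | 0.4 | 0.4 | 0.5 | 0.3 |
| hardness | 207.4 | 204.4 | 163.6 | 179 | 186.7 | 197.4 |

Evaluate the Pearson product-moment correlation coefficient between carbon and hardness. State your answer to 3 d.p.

0.549

n = 6, Σx = 3.1, Σy = 1138.5, Σx² = 1.83, Σy² = 217423.73, Σxy = 598.01
nΣxy − ΣxΣy = 3588.06 − 3529.35 = 58.71
nΣx² − (Σx)² = 10.98 − 9.61 = 1.37; nΣy² − (Σy)² = 1304542.38 − 1296182.25 = 8360.13
r = 58.71 / √(1.37 × 8360.13) = 58.71 / 107.0205 ≈ 0.549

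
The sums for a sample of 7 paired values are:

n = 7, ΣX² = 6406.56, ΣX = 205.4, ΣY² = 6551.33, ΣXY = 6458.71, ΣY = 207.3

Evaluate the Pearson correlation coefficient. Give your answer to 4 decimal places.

r = (nΣXY − ΣXΣY) / √[(nΣX² − (ΣX)²)(nΣY² − (ΣY)²)]
Numerator: 7×6458.71 − 205.4×207.3 = 2631.55
Denominator: √[(44845.92 − 42189.16)(45859.31 − 42973.29)] = √[2656.76 × 2886.02] = 2769.0183
r = 2631.55 / 2769.0183 ≈ 0.9504

0.9504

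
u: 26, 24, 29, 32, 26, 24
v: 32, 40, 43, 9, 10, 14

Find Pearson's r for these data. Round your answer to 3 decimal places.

-0.200

n = 6, Σu = 161, Σv = 148, Σu² = 4369, Σv² = 4850, Σuv = 3923
nΣuv − ΣuΣv = 23538 − 23828 = -290
nΣu² − (Σu)² = 26214 − 25921 = 293; nΣv² − (Σv)² = 29100 − 21904 = 7196
r = -290 / √(293 × 7196) = -290 / 1452.0427 ≈ -0.200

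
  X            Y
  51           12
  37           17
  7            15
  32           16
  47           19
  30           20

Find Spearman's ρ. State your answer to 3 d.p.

-0.200

Rank X: 6, 4, 1, 3, 5, 2
Rank Y: 1, 4, 2, 3, 5, 6
d = rank(X) − rank(Y): 5, 0, -1, 0, 0, -4; Σd² = 42
ρ = 1 − 6Σd² / [n(n²−1)] = 1 − 6×42 / (6×35) = 1 − 252/210 ≈ -0.200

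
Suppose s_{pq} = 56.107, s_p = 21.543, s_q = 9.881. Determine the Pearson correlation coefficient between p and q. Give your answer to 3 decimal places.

r = Cov(p,q) / (s_p · s_q) = 56.107 / (21.543 × 9.881)
  = 56.107 / 212.8664 ≈ 0.264

0.264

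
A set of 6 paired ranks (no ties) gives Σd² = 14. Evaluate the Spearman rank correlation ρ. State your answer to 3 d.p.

0.600

ρ = 1 − 6Σd² / [n(n²−1)] = 1 − 6×14 / (6×35)
  = 1 − 84/210 = 1 − 0.4000 ≈ 0.600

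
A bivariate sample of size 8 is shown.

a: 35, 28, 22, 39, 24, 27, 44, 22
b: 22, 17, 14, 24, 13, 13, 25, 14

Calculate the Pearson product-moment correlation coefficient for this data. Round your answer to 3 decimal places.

0.956

n = 8, Σa = 241, Σb = 142, Σa² = 7739, Σb² = 2704, Σab = 4561
nΣab − ΣaΣb = 36488 − 34222 = 2266
nΣa² − (Σa)² = 61912 − 58081 = 3831; nΣb² − (Σb)² = 21632 − 20164 = 1468
r = 2266 / √(3831 × 1468) = 2266 / 2371.4780 ≈ 0.956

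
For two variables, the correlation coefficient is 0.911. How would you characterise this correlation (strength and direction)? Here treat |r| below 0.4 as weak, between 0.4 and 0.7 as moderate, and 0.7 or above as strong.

r = 0.911 > 0 so the relationship is positive.
|r| = 0.911, which falls in the strong range.

strong positive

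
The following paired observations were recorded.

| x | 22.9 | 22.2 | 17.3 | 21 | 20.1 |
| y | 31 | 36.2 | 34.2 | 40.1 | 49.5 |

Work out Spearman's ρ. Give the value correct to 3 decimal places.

-0.400

Rank x: 5, 4, 1, 3, 2
Rank y: 1, 3, 2, 4, 5
d = rank(x) − rank(y): 4, 1, -1, -1, -3; Σd² = 28
ρ = 1 − 6Σd² / [n(n²−1)] = 1 − 6×28 / (5×24) = 1 − 168/120 ≈ -0.400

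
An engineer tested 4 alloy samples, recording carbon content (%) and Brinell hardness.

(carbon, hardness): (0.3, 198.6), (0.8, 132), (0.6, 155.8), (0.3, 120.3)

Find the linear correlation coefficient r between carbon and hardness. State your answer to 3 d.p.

-0.338

n = 4, Σx = 2, Σy = 606.7, Σx² = 1.18, Σy² = 95611.69, Σxy = 294.75
nΣxy − ΣxΣy = 1179 − 1213.4 = -34.4
nΣx² − (Σx)² = 4.72 − 4 = 0.72; nΣy² − (Σy)² = 382446.76 − 368084.89 = 14361.87
r = -34.4 / √(0.72 × 14361.87) = -34.4 / 101.6885 ≈ -0.338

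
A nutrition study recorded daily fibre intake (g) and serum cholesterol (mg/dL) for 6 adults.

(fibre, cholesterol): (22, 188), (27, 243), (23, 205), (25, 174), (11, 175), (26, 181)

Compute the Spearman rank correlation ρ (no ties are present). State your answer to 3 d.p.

0.371

Rank fibre: 2, 6, 3, 4, 1, 5
Rank cholesterol: 4, 6, 5, 1, 2, 3
d = rank(fibre) − rank(cholesterol): -2, 0, -2, 3, -1, 2; Σd² = 22
ρ = 1 − 6Σd² / [n(n²−1)] = 1 − 6×22 / (6×35) = 1 − 132/210 ≈ 0.371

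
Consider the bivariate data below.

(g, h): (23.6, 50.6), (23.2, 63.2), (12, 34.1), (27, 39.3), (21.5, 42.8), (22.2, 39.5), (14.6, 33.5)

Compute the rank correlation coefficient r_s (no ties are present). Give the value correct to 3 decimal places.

Rank g: 6, 5, 1, 7, 3, 4, 2
Rank h: 6, 7, 2, 3, 5, 4, 1
d = rank(g) − rank(h): 0, -2, -1, 4, -2, 0, 1; Σd² = 26
ρ = 1 − 6Σd² / [n(n²−1)] = 1 − 6×26 / (7×48) = 1 − 156/336 ≈ 0.536

0.536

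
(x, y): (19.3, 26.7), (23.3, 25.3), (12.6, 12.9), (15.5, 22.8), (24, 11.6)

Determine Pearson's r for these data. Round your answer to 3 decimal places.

0.132

n = 5, Σx = 94.7, Σy = 99.3, Σx² = 1890.39, Σy² = 2173.79, Σxy = 1899.14
nΣxy − ΣxΣy = 9495.7 − 9403.71 = 91.99
nΣx² − (Σx)² = 9451.95 − 8968.09 = 483.86; nΣy² − (Σy)² = 10868.95 − 9860.49 = 1008.46
r = 91.99 / √(483.86 × 1008.46) = 91.99 / 698.5367 ≈ 0.132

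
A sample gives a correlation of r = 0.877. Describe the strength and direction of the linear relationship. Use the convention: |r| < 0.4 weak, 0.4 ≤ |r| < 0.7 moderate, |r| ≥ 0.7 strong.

strong positive

r = 0.877 > 0 so the relationship is positive.
|r| = 0.877, which falls in the strong range.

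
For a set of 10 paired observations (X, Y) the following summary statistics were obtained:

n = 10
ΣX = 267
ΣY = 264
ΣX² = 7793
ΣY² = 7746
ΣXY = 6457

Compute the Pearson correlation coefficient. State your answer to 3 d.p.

r = (nΣXY − ΣXΣY) / √[(nΣX² − (ΣX)²)(nΣY² − (ΣY)²)]
Numerator: 10×6457 − 267×264 = -5918
Denominator: √[(77930 − 71289)(77460 − 69696)] = √[6641 × 7764] = 7180.5796
r = -5918 / 7180.5796 ≈ -0.824

-0.824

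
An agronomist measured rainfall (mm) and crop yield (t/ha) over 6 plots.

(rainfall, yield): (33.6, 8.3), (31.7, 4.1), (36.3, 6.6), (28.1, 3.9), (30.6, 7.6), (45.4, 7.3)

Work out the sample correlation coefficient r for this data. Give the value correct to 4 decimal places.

0.4581

n = 6, Σx = 205.7, Σy = 37.8, Σx² = 7238.67, Σy² = 255.52, Σxy = 1322
nΣxy − ΣxΣy = 7932 − 7775.46 = 156.54
nΣx² − (Σx)² = 43432.02 − 42312.49 = 1119.53; nΣy² − (Σy)² = 1533.12 − 1428.84 = 104.28
r = 156.54 / √(1119.53 × 104.28) = 156.54 / 341.6791 ≈ 0.4581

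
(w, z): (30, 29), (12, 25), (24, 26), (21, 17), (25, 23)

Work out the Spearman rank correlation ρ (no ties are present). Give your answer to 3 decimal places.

Rank w: 5, 1, 3, 2, 4
Rank z: 5, 3, 4, 1, 2
d = rank(w) − rank(z): 0, -2, -1, 1, 2; Σd² = 10
ρ = 1 − 6Σd² / [n(n²−1)] = 1 − 6×10 / (5×24) = 1 − 60/120 ≈ 0.500

0.500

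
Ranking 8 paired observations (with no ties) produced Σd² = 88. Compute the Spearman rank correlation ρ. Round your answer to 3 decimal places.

-0.048

ρ = 1 − 6Σd² / [n(n²−1)] = 1 − 6×88 / (8×63)
  = 1 − 528/504 = 1 − 1.0476 ≈ -0.048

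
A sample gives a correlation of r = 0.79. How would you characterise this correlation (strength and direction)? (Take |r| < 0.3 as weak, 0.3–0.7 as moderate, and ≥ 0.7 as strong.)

r = 0.79 > 0 so the relationship is positive.
|r| = 0.79, which falls in the strong range.

strong positive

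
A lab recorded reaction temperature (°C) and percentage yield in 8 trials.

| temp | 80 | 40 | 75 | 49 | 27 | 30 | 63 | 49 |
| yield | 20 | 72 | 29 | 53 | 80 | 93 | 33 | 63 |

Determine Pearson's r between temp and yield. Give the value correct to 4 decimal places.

-0.9710

n = 8, Σx = 413, Σy = 443, Σx² = 24025, Σy² = 29341, Σxy = 19368
nΣxy − ΣxΣy = 154944 − 182959 = -28015
nΣx² − (Σx)² = 192200 − 170569 = 21631; nΣy² − (Σy)² = 234728 − 196249 = 38479
r = -28015 / √(21631 × 38479) = -28015 / 28850.2903 ≈ -0.9710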